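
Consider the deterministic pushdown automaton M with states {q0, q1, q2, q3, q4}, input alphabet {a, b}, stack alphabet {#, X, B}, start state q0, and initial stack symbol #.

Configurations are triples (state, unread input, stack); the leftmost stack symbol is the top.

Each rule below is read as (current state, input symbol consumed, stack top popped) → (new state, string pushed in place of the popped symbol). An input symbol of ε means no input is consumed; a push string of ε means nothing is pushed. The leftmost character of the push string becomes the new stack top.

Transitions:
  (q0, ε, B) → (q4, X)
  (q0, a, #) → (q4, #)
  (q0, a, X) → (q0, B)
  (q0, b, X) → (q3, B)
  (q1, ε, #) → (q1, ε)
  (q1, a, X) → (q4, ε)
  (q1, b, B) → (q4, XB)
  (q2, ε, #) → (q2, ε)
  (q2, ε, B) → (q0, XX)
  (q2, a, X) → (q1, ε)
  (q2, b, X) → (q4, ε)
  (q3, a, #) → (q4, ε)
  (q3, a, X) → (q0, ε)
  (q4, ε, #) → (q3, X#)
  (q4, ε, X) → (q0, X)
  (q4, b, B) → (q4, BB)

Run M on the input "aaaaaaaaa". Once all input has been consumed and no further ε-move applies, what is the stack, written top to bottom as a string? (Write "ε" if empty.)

X#

(q0, aaaaaaaaa, #) ⊢ (q4, aaaaaaaa, #) ⊢ (q3, aaaaaaaa, X#) ⊢ (q0, aaaaaaa, #) ⊢ (q4, aaaaaa, #) ⊢ (q3, aaaaaa, X#) ⊢ (q0, aaaaa, #) ⊢ (q4, aaaa, #) ⊢ (q3, aaaa, X#) ⊢ (q0, aaa, #) ⊢ (q4, aa, #) ⊢ (q3, aa, X#) ⊢ (q0, a, #) ⊢ (q4, ε, #) ⊢ (q3, ε, X#)
All input consumed in state q3 with stack X#.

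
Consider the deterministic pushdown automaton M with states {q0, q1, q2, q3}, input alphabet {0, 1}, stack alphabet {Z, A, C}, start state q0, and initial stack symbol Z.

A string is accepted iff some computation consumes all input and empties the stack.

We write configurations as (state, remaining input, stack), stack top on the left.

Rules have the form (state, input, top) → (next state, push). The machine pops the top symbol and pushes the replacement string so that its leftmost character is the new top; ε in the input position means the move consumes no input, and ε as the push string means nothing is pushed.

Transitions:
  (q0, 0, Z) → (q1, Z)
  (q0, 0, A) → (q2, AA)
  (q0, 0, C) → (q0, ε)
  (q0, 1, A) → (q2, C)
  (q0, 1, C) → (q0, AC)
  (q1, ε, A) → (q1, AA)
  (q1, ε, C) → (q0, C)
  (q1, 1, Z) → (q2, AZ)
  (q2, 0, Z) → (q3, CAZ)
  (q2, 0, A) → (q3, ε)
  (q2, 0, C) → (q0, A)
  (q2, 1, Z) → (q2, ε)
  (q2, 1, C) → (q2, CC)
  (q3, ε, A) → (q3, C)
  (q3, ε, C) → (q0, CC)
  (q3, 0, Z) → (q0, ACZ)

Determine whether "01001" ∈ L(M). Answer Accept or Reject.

(q0, 01001, Z)
  read 0, top Z: go to q1, push Z → (q1, 1001, Z)
  read 1, top Z: go to q2, push AZ → (q2, 001, AZ)
  read 0, top A: go to q3, push ε → (q3, 01, Z)
  read 0, top Z: go to q0, push ACZ → (q0, 1, ACZ)
  read 1, top A: go to q2, push C → (q2, ε, CCZ)
All input consumed; stack is CCZ, not empty, and no further ε-move applies.

Reject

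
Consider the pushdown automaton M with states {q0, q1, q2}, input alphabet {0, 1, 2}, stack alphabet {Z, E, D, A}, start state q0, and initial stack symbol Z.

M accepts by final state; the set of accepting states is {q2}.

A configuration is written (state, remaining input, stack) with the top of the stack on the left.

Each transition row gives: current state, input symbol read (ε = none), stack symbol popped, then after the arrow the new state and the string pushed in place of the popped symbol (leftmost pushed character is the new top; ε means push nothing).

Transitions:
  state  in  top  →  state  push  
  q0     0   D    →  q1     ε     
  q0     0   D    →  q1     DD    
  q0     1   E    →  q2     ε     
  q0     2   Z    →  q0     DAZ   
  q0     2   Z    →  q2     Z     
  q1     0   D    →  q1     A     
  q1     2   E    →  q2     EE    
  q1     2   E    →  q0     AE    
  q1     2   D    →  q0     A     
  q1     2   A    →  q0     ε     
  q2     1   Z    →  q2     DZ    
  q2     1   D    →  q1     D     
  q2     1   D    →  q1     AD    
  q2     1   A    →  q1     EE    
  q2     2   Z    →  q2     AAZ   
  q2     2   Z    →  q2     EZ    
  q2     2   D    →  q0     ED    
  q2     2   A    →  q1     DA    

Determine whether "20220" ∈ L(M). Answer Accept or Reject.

No computation consumes all input and reaches a final state.

Reject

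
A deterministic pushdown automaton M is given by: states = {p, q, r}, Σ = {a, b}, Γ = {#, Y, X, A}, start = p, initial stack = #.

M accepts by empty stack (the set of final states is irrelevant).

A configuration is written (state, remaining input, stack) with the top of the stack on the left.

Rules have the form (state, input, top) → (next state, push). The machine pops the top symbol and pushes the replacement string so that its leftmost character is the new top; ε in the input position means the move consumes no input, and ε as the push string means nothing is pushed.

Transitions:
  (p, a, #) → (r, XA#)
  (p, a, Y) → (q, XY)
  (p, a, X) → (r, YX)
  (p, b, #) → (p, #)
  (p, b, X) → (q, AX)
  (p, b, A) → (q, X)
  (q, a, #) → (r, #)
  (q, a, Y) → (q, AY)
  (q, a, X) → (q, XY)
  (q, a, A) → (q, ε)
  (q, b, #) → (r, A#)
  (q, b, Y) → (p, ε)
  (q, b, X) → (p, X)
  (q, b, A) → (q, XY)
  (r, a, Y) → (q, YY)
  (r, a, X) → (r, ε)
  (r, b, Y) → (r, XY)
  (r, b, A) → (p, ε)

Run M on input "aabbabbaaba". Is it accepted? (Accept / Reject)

Reject

(p, aabbabbaaba, #)
  read a, top #: go to r, push XA# → (r, abbabbaaba, XA#)
  read a, top X: go to r, push ε → (r, bbabbaaba, A#)
  read b, top A: go to p, push ε → (p, babbaaba, #)
  read b, top #: go to p, push # → (p, abbaaba, #)
  read a, top #: go to r, push XA# → (r, bbaaba, XA#)
No transition applies at (r, bbaaba, XA#); input not fully consumed.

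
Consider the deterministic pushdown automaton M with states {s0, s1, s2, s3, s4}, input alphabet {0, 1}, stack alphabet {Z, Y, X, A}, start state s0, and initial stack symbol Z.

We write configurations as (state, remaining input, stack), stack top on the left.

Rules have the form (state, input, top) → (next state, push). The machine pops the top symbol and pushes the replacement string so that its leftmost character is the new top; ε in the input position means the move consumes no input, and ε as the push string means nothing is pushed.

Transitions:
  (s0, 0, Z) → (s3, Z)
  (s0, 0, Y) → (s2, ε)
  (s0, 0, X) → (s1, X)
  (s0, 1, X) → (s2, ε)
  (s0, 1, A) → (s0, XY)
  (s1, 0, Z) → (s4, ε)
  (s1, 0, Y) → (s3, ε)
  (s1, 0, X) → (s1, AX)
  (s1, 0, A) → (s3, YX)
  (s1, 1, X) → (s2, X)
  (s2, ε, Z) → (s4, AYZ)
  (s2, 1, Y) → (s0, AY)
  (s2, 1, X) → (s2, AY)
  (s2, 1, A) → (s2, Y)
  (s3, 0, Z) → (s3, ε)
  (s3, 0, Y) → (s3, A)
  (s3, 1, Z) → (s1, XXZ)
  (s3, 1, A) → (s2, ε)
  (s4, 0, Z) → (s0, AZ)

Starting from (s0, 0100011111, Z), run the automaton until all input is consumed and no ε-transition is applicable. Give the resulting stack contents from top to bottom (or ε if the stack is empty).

XYYYXXZ

(s0, 0100011111, Z)
  read 0, top Z: go to s3, push Z → (s3, 100011111, Z)
  read 1, top Z: go to s1, push XXZ → (s1, 00011111, XXZ)
  read 0, top X: go to s1, push AX → (s1, 0011111, AXXZ)
  read 0, top A: go to s3, push YX → (s3, 011111, YXXXZ)
  read 0, top Y: go to s3, push A → (s3, 11111, AXXXZ)
  read 1, top A: go to s2, push ε → (s2, 1111, XXXZ)
  read 1, top X: go to s2, push AY → (s2, 111, AYXXZ)
  read 1, top A: go to s2, push Y → (s2, 11, YYXXZ)
  read 1, top Y: go to s0, push AY → (s0, 1, AYYXXZ)
  read 1, top A: go to s0, push XY → (s0, ε, XYYYXXZ)
All input consumed in state s0 with stack XYYYXXZ.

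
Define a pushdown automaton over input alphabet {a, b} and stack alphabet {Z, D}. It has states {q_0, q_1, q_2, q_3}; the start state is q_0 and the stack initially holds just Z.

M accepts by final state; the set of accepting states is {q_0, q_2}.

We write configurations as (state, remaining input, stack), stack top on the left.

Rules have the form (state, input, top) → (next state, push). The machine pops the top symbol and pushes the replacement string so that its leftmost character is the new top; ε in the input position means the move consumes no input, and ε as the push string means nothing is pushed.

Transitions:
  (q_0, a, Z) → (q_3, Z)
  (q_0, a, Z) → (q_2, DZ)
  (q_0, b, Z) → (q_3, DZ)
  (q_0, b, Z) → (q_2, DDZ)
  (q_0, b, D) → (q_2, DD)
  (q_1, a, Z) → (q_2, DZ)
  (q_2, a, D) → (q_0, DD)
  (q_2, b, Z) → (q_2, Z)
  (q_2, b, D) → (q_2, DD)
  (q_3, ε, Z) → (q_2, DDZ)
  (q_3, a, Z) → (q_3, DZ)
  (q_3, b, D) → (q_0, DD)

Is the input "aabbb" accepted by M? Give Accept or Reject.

Accept

One accepting computation: (q_0, aabbb, Z) ⊢ (q_3, abbb, Z) ⊢ (q_3, bbb, DZ) ⊢ (q_0, bb, DDZ) ⊢ (q_2, b, DDDZ) ⊢ (q_2, ε, DDDDZ)
All input consumed and state q_2 ∈ F.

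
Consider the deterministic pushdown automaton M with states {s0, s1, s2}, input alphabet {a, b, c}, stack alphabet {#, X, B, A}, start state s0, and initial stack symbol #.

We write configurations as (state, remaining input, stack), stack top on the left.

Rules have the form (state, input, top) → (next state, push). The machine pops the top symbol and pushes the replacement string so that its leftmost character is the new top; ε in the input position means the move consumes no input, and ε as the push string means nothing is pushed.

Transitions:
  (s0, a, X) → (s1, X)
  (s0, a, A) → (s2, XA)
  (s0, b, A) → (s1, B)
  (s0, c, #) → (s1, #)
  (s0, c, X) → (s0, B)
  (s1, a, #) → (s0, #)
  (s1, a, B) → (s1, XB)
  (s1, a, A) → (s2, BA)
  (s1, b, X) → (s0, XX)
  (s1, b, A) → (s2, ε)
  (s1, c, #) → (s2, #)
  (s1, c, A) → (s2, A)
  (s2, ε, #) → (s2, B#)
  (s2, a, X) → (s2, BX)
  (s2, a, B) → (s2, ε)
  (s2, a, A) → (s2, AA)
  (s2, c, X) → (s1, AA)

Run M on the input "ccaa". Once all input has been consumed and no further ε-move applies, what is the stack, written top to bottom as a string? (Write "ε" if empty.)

B#

(s0, ccaa, #)
  read c, top #: go to s1, push # → (s1, caa, #)
  read c, top #: go to s2, push # → (s2, aa, #)
  ε-move, top #: go to s2, push B# → (s2, aa, B#)
  read a, top B: go to s2, push ε → (s2, a, #)
  ε-move, top #: go to s2, push B# → (s2, a, B#)
  read a, top B: go to s2, push ε → (s2, ε, #)
  ε-move, top #: go to s2, push B# → (s2, ε, B#)
All input consumed in state s2 with stack B#.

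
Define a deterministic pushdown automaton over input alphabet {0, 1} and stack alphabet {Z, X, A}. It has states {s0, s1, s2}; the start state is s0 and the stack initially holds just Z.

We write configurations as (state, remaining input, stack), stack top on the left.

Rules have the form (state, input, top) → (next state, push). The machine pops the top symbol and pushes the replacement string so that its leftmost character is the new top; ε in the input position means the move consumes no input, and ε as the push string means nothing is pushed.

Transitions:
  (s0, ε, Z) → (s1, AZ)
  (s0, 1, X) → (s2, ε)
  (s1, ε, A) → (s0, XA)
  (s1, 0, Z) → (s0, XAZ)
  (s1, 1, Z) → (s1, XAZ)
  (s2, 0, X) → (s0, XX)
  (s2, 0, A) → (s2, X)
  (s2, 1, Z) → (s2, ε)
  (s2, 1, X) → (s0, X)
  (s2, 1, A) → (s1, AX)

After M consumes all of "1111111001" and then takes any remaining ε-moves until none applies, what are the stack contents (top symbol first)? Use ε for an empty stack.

(s0, 1111111001, Z) ⊢ (s1, 1111111001, AZ) ⊢ (s0, 1111111001, XAZ) ⊢ (s2, 111111001, AZ) ⊢ (s1, 11111001, AXZ) ⊢ (s0, 11111001, XAXZ) ⊢ (s2, 1111001, AXZ) ⊢ (s1, 111001, AXXZ) ⊢ (s0, 111001, XAXXZ) ⊢ (s2, 11001, AXXZ) ⊢ (s1, 1001, AXXXZ) ⊢ (s0, 1001, XAXXXZ) ⊢ (s2, 001, AXXXZ) ⊢ (s2, 01, XXXXZ) ⊢ (s0, 1, XXXXXZ) ⊢ (s2, ε, XXXXZ)
All input consumed in state s2 with stack XXXXZ.

XXXXZ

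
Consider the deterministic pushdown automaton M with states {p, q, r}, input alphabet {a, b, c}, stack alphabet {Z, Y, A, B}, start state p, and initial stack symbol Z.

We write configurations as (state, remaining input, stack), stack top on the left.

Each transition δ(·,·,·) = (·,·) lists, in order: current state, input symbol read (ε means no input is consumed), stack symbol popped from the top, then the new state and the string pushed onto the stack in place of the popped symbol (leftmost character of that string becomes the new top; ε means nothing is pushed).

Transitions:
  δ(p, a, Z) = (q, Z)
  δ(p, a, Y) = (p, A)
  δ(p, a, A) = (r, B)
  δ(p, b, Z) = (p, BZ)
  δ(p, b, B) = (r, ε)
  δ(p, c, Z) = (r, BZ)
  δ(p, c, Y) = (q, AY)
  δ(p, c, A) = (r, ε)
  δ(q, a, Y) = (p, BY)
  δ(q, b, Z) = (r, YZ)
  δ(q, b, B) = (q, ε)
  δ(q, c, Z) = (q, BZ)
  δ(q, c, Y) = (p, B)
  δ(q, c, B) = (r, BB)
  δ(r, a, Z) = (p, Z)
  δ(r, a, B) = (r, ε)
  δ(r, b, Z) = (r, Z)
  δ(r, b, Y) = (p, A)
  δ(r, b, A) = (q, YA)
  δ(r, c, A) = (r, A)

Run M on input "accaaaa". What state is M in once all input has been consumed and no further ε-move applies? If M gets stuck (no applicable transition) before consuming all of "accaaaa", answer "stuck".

(p, accaaaa, Z)
  read a, top Z: go to q, push Z → (q, ccaaaa, Z)
  read c, top Z: go to q, push BZ → (q, caaaa, BZ)
  read c, top B: go to r, push BB → (r, aaaa, BBZ)
  read a, top B: go to r, push ε → (r, aaa, BZ)
  read a, top B: go to r, push ε → (r, aa, Z)
  read a, top Z: go to p, push Z → (p, a, Z)
  read a, top Z: go to q, push Z → (q, ε, Z)
All input consumed; M is in state q.

q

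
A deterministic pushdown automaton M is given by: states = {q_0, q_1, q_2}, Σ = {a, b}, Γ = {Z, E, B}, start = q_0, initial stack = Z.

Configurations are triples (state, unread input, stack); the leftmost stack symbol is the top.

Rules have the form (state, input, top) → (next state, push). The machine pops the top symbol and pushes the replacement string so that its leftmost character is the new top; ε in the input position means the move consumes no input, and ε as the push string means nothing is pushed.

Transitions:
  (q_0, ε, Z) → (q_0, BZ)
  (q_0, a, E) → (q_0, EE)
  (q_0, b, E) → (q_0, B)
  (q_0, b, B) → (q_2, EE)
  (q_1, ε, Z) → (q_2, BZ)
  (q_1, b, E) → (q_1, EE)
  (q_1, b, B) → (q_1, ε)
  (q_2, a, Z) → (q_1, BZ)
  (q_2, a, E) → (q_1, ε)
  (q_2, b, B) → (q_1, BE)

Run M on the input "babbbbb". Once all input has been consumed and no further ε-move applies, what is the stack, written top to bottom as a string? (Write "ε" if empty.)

EEEEEEZ

(q_0, babbbbb, Z)
  ε-move, top Z: go to q_0, push BZ → (q_0, babbbbb, BZ)
  read b, top B: go to q_2, push EE → (q_2, abbbbb, EEZ)
  read a, top E: go to q_1, push ε → (q_1, bbbbb, EZ)
  read b, top E: go to q_1, push EE → (q_1, bbbb, EEZ)
  read b, top E: go to q_1, push EE → (q_1, bbb, EEEZ)
  read b, top E: go to q_1, push EE → (q_1, bb, EEEEZ)
  read b, top E: go to q_1, push EE → (q_1, b, EEEEEZ)
  read b, top E: go to q_1, push EE → (q_1, ε, EEEEEEZ)
All input consumed in state q_1 with stack EEEEEEZ.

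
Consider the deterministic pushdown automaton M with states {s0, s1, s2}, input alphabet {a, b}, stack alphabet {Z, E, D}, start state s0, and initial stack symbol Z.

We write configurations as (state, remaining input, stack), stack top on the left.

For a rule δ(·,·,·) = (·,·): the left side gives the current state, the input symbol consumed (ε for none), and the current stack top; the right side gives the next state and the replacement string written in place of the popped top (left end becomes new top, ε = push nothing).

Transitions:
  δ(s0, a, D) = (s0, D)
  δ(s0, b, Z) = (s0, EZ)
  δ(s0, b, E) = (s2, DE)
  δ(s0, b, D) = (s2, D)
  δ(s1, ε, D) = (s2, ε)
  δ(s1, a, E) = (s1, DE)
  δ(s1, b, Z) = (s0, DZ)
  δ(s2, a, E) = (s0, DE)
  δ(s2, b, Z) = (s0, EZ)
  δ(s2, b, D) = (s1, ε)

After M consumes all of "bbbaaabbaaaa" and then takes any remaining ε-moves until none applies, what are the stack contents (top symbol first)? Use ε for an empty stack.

(s0, bbbaaabbaaaa, Z) ⊢ (s0, bbaaabbaaaa, EZ) ⊢ (s2, baaabbaaaa, DEZ) ⊢ (s1, aaabbaaaa, EZ) ⊢ (s1, aabbaaaa, DEZ) ⊢ (s2, aabbaaaa, EZ) ⊢ (s0, abbaaaa, DEZ) ⊢ (s0, bbaaaa, DEZ) ⊢ (s2, baaaa, DEZ) ⊢ (s1, aaaa, EZ) ⊢ (s1, aaa, DEZ) ⊢ (s2, aaa, EZ) ⊢ (s0, aa, DEZ) ⊢ (s0, a, DEZ) ⊢ (s0, ε, DEZ)
All input consumed in state s0 with stack DEZ.

DEZ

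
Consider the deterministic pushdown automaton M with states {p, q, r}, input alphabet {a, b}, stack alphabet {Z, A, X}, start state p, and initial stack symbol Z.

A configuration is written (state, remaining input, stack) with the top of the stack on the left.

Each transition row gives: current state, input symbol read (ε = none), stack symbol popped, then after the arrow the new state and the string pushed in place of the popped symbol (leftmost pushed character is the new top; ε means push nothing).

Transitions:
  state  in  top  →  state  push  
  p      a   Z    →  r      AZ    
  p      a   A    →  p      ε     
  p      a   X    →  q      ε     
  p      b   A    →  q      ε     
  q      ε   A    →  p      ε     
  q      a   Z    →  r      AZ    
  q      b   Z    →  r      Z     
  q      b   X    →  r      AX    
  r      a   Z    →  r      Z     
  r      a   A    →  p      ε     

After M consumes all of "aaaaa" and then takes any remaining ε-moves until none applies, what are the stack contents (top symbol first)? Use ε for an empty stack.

(p, aaaaa, Z)
  read a, top Z: go to r, push AZ → (r, aaaa, AZ)
  read a, top A: go to p, push ε → (p, aaa, Z)
  read a, top Z: go to r, push AZ → (r, aa, AZ)
  read a, top A: go to p, push ε → (p, a, Z)
  read a, top Z: go to r, push AZ → (r, ε, AZ)
All input consumed in state r with stack AZ.

AZ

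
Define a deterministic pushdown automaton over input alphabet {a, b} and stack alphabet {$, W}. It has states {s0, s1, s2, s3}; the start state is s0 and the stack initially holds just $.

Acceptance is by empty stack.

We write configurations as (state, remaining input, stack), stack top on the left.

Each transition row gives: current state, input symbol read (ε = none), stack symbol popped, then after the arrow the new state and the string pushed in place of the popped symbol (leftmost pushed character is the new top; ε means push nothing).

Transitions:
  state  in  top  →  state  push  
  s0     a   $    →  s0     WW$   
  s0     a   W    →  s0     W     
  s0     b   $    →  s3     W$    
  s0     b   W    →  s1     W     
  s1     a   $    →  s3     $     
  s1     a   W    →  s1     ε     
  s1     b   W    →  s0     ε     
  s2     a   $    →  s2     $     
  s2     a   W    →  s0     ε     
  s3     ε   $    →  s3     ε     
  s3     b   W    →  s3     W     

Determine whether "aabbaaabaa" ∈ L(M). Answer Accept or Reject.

(s0, aabbaaabaa, $)
  read a, top $: go to s0, push WW$ → (s0, abbaaabaa, WW$)
  read a, top W: go to s0, push W → (s0, bbaaabaa, WW$)
  read b, top W: go to s1, push W → (s1, baaabaa, WW$)
  read b, top W: go to s0, push ε → (s0, aaabaa, W$)
  read a, top W: go to s0, push W → (s0, aabaa, W$)
  read a, top W: go to s0, push W → (s0, abaa, W$)
  read a, top W: go to s0, push W → (s0, baa, W$)
  read b, top W: go to s1, push W → (s1, aa, W$)
  read a, top W: go to s1, push ε → (s1, a, $)
  read a, top $: go to s3, push $ → (s3, ε, $)
  ε-move, top $: go to s3, push ε → (s3, ε, ε)
All input consumed and the stack is empty.

Accept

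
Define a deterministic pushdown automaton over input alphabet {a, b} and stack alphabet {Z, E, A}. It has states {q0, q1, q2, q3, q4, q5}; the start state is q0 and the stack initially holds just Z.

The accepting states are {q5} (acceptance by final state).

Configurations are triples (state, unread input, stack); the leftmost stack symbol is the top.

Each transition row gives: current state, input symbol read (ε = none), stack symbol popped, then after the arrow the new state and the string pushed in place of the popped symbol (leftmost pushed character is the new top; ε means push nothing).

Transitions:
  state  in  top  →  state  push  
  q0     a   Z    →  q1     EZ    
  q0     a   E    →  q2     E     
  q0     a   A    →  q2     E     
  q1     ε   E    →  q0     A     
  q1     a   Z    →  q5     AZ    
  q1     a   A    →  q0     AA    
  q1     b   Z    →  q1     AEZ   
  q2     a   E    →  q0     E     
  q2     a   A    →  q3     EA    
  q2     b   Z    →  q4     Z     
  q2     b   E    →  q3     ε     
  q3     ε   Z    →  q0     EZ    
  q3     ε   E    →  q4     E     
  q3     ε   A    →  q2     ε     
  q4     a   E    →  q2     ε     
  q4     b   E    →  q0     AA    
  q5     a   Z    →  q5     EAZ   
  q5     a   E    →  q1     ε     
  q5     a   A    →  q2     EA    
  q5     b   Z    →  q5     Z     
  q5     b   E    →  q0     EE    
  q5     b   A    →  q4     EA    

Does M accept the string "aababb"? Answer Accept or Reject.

Reject

(q0, aababb, Z)
  read a, top Z: go to q1, push EZ → (q1, ababb, EZ)
  ε-move, top E: go to q0, push A → (q0, ababb, AZ)
  read a, top A: go to q2, push E → (q2, babb, EZ)
  read b, top E: go to q3, push ε → (q3, abb, Z)
  ε-move, top Z: go to q0, push EZ → (q0, abb, EZ)
  read a, top E: go to q2, push E → (q2, bb, EZ)
  read b, top E: go to q3, push ε → (q3, b, Z)
  ε-move, top Z: go to q0, push EZ → (q0, b, EZ)
No transition applies at (q0, b, EZ); input not fully consumed.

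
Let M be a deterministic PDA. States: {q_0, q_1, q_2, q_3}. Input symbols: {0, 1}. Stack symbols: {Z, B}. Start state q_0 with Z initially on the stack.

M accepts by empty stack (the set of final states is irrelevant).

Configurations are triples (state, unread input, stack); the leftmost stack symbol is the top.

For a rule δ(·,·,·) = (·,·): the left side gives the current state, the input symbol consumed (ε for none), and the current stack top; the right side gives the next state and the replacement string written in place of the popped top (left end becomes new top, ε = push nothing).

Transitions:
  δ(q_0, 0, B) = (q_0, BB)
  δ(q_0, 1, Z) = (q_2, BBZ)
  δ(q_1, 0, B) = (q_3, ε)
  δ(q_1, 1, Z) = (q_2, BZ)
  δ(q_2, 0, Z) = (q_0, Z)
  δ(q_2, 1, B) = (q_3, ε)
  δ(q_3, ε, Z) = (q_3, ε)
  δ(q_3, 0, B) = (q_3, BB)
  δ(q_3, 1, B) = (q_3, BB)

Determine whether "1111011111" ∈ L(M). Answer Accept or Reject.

Reject

(q_0, 1111011111, Z) ⊢ (q_2, 111011111, BBZ) ⊢ (q_3, 11011111, BZ) ⊢ (q_3, 1011111, BBZ) ⊢ (q_3, 011111, BBBZ) ⊢ (q_3, 11111, BBBBZ) ⊢ (q_3, 1111, BBBBBZ) ⊢ (q_3, 111, BBBBBBZ) ⊢ (q_3, 11, BBBBBBBZ) ⊢ (q_3, 1, BBBBBBBBZ) ⊢ (q_3, ε, BBBBBBBBBZ)
All input consumed; stack is BBBBBBBBBZ, not empty, and no further ε-move applies.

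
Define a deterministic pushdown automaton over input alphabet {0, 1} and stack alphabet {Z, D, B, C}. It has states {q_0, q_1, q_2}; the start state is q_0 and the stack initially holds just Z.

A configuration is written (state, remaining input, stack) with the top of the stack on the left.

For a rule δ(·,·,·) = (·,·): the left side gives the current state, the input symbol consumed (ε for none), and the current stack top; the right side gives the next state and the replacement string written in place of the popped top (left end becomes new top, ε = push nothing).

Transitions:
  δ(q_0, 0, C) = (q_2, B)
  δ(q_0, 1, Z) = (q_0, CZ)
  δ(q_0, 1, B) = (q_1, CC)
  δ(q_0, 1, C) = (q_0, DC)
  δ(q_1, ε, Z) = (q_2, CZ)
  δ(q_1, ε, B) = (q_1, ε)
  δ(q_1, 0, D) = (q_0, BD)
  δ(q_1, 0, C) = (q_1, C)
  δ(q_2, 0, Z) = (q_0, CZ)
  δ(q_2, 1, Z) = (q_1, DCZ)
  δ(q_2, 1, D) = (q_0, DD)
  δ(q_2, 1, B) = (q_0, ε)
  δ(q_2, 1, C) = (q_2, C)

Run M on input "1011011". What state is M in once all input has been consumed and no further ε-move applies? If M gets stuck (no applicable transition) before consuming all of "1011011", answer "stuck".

q_0

(q_0, 1011011, Z)
  read 1, top Z: go to q_0, push CZ → (q_0, 011011, CZ)
  read 0, top C: go to q_2, push B → (q_2, 11011, BZ)
  read 1, top B: go to q_0, push ε → (q_0, 1011, Z)
  read 1, top Z: go to q_0, push CZ → (q_0, 011, CZ)
  read 0, top C: go to q_2, push B → (q_2, 11, BZ)
  read 1, top B: go to q_0, push ε → (q_0, 1, Z)
  read 1, top Z: go to q_0, push CZ → (q_0, ε, CZ)
All input consumed; M is in state q_0.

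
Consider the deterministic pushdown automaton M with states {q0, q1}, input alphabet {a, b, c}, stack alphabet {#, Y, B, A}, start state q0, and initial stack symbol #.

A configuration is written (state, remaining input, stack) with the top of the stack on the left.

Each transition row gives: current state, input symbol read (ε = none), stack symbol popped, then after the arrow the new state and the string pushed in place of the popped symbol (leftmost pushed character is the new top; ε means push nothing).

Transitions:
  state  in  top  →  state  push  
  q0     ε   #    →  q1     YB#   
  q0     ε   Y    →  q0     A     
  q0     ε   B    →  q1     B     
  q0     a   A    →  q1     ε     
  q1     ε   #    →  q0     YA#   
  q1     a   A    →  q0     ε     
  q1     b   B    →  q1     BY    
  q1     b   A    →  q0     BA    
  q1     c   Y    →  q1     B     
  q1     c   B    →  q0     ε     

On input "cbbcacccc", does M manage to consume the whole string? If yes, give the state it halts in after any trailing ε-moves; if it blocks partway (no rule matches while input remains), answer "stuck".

(q0, cbbcacccc, #)
  ε-move, top #: go to q1, push YB# → (q1, cbbcacccc, YB#)
  read c, top Y: go to q1, push B → (q1, bbcacccc, BB#)
  read b, top B: go to q1, push BY → (q1, bcacccc, BYB#)
  read b, top B: go to q1, push BY → (q1, cacccc, BYYB#)
  read c, top B: go to q0, push ε → (q0, acccc, YYB#)
  ε-move, top Y: go to q0, push A → (q0, acccc, AYB#)
  read a, top A: go to q1, push ε → (q1, cccc, YB#)
  read c, top Y: go to q1, push B → (q1, ccc, BB#)
  read c, top B: go to q0, push ε → (q0, cc, B#)
  ε-move, top B: go to q1, push B → (q1, cc, B#)
  read c, top B: go to q0, push ε → (q0, c, #)
  ε-move, top #: go to q1, push YB# → (q1, c, YB#)
  read c, top Y: go to q1, push B → (q1, ε, BB#)
All input consumed; M is in state q1.

q1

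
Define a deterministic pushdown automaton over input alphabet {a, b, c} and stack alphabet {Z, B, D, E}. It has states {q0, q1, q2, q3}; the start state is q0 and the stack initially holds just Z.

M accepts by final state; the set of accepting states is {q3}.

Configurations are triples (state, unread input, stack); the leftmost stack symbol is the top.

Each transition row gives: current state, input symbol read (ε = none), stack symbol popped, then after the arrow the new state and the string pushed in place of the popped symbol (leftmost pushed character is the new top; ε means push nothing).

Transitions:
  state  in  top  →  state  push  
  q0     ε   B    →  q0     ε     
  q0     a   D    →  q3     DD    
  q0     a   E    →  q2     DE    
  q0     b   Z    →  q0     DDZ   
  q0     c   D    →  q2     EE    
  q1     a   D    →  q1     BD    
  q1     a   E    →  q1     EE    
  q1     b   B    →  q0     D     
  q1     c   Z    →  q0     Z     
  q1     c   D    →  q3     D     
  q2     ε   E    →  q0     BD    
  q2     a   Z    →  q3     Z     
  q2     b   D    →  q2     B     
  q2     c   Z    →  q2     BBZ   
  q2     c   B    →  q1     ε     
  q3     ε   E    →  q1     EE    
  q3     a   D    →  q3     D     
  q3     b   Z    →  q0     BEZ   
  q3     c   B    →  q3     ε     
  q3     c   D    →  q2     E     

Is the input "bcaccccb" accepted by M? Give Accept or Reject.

Reject

(q0, bcaccccb, Z)
  read b, top Z: go to q0, push DDZ → (q0, caccccb, DDZ)
  read c, top D: go to q2, push EE → (q2, accccb, EEDZ)
  ε-move, top E: go to q0, push BD → (q0, accccb, BDEDZ)
  ε-move, top B: go to q0, push ε → (q0, accccb, DEDZ)
  read a, top D: go to q3, push DD → (q3, ccccb, DDEDZ)
  read c, top D: go to q2, push E → (q2, cccb, EDEDZ)
  ε-move, top E: go to q0, push BD → (q0, cccb, BDDEDZ)
  ε-move, top B: go to q0, push ε → (q0, cccb, DDEDZ)
  read c, top D: go to q2, push EE → (q2, ccb, EEDEDZ)
  ε-move, top E: go to q0, push BD → (q0, ccb, BDEDEDZ)
  ε-move, top B: go to q0, push ε → (q0, ccb, DEDEDZ)
  read c, top D: go to q2, push EE → (q2, cb, EEEDEDZ)
  ε-move, top E: go to q0, push BD → (q0, cb, BDEEDEDZ)
  ε-move, top B: go to q0, push ε → (q0, cb, DEEDEDZ)
  read c, top D: go to q2, push EE → (q2, b, EEEEDEDZ)
  ε-move, top E: go to q0, push BD → (q0, b, BDEEEDEDZ)
  ε-move, top B: go to q0, push ε → (q0, b, DEEEDEDZ)
No transition applies at (q0, b, DEEEDEDZ); input not fully consumed.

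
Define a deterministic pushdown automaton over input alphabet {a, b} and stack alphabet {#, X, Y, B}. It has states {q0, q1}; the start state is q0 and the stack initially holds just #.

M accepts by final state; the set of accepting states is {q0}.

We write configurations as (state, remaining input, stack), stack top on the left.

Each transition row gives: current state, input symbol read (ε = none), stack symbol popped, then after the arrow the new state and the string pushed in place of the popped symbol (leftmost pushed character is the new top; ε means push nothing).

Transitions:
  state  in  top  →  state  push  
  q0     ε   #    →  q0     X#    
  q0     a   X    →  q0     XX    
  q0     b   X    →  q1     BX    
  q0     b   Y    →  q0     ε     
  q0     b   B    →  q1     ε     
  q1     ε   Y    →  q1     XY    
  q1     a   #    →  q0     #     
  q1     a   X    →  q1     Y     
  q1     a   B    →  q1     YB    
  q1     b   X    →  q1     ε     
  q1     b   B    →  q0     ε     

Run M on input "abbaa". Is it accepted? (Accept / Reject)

Accept

(q0, abbaa, #)
  ε-move, top #: go to q0, push X# → (q0, abbaa, X#)
  read a, top X: go to q0, push XX → (q0, bbaa, XX#)
  read b, top X: go to q1, push BX → (q1, baa, BXX#)
  read b, top B: go to q0, push ε → (q0, aa, XX#)
  read a, top X: go to q0, push XX → (q0, a, XXX#)
  read a, top X: go to q0, push XX → (q0, ε, XXXX#)
All input consumed; state q0 ∈ F.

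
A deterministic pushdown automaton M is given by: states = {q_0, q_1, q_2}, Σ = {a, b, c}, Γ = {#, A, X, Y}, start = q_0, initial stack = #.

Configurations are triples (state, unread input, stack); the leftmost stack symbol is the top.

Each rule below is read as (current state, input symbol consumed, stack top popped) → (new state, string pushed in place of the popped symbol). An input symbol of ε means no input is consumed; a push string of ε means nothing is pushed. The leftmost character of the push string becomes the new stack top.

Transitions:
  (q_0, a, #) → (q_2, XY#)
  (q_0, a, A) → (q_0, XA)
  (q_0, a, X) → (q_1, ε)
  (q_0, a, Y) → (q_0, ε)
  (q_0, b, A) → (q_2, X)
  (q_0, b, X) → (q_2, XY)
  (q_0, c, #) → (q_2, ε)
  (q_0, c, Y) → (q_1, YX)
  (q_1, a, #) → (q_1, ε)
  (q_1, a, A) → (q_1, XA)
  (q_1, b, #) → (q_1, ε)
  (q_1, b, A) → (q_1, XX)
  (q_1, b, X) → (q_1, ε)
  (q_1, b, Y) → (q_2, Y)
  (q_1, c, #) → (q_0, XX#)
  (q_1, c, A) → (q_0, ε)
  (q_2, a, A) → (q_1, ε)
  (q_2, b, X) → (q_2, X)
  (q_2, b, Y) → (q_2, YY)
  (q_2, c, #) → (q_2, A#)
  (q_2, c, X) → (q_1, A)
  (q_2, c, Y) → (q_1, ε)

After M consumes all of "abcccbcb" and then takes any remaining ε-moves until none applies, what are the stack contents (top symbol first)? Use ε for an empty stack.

(q_0, abcccbcb, #) ⊢ (q_2, bcccbcb, XY#) ⊢ (q_2, cccbcb, XY#) ⊢ (q_1, ccbcb, AY#) ⊢ (q_0, cbcb, Y#) ⊢ (q_1, bcb, YX#) ⊢ (q_2, cb, YX#) ⊢ (q_1, b, X#) ⊢ (q_1, ε, #)
All input consumed in state q_1 with stack #.

#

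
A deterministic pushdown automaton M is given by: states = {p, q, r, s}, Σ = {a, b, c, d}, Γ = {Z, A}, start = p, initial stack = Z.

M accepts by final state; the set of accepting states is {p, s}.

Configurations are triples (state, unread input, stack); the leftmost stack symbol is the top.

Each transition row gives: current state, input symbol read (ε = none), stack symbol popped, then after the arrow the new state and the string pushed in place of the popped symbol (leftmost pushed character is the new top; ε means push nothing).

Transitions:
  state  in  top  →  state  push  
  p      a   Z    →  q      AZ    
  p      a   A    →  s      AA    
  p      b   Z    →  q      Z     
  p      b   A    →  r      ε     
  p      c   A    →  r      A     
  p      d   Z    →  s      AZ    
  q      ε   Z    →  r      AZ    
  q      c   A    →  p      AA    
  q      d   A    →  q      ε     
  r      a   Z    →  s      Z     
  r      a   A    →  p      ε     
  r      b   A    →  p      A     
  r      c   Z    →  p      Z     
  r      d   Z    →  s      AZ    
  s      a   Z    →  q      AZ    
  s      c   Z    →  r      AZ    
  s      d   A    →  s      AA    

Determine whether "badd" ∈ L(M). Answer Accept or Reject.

Accept

(p, badd, Z) ⊢ (q, add, Z) ⊢ (r, add, AZ) ⊢ (p, dd, Z) ⊢ (s, d, AZ) ⊢ (s, ε, AAZ)
All input consumed; state s ∈ F.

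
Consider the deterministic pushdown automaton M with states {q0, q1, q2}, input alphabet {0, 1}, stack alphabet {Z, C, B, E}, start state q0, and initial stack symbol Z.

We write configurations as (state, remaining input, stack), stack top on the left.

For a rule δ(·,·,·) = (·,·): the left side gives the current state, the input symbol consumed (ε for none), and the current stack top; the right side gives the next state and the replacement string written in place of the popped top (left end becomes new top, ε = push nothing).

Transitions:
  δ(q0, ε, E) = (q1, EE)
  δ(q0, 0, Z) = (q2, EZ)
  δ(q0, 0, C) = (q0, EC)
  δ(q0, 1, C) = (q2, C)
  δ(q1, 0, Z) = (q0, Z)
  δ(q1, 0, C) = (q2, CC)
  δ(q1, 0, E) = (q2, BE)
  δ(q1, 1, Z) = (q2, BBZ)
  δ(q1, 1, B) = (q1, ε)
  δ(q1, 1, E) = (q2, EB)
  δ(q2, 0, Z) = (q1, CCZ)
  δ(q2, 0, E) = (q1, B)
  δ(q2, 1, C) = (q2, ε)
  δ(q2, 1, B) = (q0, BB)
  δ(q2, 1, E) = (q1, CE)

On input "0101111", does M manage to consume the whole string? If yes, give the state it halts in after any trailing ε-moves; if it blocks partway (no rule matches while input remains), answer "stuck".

stuck

(q0, 0101111, Z) ⊢ (q2, 101111, EZ) ⊢ (q1, 01111, CEZ) ⊢ (q2, 1111, CCEZ) ⊢ (q2, 111, CEZ) ⊢ (q2, 11, EZ) ⊢ (q1, 1, CEZ)
No transition for (q1, 1, top C); M blocks with input 1 remaining.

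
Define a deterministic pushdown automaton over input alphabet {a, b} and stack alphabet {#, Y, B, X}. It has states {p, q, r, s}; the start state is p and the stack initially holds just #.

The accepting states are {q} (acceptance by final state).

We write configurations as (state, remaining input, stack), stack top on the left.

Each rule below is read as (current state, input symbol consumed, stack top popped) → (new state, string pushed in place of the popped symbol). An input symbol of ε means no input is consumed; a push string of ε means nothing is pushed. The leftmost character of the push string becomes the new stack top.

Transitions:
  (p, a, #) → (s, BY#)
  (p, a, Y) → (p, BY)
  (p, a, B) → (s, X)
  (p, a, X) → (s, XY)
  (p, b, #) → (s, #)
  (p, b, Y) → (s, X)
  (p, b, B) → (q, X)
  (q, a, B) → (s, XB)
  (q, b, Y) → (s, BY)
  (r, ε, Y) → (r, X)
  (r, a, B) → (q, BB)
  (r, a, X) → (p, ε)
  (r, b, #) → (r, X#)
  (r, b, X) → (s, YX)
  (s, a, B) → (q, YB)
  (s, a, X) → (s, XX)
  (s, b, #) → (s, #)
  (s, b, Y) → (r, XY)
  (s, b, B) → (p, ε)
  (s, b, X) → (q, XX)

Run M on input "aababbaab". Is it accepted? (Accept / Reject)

(p, aababbaab, #) ⊢ (s, ababbaab, BY#) ⊢ (q, babbaab, YBY#) ⊢ (s, abbaab, BYBY#) ⊢ (q, bbaab, YBYBY#) ⊢ (s, baab, BYBYBY#) ⊢ (p, aab, YBYBY#) ⊢ (p, ab, BYBYBY#) ⊢ (s, b, XYBYBY#) ⊢ (q, ε, XXYBYBY#)
All input consumed; state q ∈ F.

Accept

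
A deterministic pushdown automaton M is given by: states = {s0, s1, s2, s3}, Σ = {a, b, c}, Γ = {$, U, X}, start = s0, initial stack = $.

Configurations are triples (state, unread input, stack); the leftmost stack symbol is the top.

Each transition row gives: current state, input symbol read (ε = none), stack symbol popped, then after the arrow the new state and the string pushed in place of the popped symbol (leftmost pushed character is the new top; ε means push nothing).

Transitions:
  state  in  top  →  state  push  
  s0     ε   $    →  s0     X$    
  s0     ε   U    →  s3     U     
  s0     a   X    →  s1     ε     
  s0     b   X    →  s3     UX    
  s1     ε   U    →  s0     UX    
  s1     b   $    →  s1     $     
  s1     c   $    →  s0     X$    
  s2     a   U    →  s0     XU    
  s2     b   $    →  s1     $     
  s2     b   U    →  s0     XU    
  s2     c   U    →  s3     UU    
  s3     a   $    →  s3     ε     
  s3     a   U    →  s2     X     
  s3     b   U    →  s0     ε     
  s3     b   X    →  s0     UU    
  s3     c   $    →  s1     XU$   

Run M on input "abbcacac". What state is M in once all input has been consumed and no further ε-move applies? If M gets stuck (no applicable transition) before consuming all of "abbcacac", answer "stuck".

s0

(s0, abbcacac, $)
  ε-move, top $: go to s0, push X$ → (s0, abbcacac, X$)
  read a, top X: go to s1, push ε → (s1, bbcacac, $)
  read b, top $: go to s1, push $ → (s1, bcacac, $)
  read b, top $: go to s1, push $ → (s1, cacac, $)
  read c, top $: go to s0, push X$ → (s0, acac, X$)
  read a, top X: go to s1, push ε → (s1, cac, $)
  read c, top $: go to s0, push X$ → (s0, ac, X$)
  read a, top X: go to s1, push ε → (s1, c, $)
  read c, top $: go to s0, push X$ → (s0, ε, X$)
All input consumed; M is in state s0.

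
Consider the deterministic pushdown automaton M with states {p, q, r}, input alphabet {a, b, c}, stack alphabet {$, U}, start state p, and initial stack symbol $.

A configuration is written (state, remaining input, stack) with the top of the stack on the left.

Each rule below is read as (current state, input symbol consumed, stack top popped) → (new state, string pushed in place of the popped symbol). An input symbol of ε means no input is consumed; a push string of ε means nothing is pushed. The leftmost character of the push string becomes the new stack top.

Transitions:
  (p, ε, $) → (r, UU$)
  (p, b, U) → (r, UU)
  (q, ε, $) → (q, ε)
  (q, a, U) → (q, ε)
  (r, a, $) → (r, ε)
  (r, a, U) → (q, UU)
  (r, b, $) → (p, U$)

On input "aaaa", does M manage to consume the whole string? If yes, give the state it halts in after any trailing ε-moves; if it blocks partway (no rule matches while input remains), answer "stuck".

(p, aaaa, $)
  ε-move, top $: go to r, push UU$ → (r, aaaa, UU$)
  read a, top U: go to q, push UU → (q, aaa, UUU$)
  read a, top U: go to q, push ε → (q, aa, UU$)
  read a, top U: go to q, push ε → (q, a, U$)
  read a, top U: go to q, push ε → (q, ε, $)
  ε-move, top $: go to q, push ε → (q, ε, ε)
All input consumed; M is in state q.

q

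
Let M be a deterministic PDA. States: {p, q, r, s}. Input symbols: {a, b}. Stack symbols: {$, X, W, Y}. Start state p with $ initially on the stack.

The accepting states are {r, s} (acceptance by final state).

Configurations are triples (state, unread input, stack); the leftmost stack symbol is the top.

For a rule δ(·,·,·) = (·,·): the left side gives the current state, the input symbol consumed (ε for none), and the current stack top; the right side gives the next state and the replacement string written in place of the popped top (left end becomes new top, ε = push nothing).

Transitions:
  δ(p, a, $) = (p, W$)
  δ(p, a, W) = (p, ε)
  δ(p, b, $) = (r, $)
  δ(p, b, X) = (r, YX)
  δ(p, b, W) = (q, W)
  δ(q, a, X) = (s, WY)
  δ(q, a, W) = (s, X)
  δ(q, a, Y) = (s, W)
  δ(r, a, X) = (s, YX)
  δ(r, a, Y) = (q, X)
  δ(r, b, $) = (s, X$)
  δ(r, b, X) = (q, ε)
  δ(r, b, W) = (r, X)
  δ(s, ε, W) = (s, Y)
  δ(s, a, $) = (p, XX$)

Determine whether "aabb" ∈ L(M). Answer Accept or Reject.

(p, aabb, $) ⊢ (p, abb, W$) ⊢ (p, bb, $) ⊢ (r, b, $) ⊢ (s, ε, X$)
All input consumed; state s ∈ F.

Accept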